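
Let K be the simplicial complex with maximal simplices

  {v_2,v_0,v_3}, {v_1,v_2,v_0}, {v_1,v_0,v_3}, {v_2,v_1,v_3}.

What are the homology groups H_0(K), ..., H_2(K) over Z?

H_0 = Z,  H_1 = 0,  H_2 = Z.

Fix the vertex order v_0 < v_1 < v_2 < v_3 and write every simplex with vertices in increasing order. Then dim K = 2 and the simplices of K are:

  0-simplices (4): [v_0], [v_1], [v_2], [v_3]
  1-simplices (6): [v_0,v_1], [v_0,v_2], [v_0,v_3], [v_1,v_2], [v_1,v_3], [v_2,v_3]
  2-simplices (4): [v_0,v_1,v_2], [v_0,v_1,v_3], [v_0,v_2,v_3], [v_1,v_2,v_3]

giving chain groups C_0 ≅ Z^4, C_1 ≅ Z^6, C_2 ≅ Z^4.

Boundary ∂_1: C_1 → C_0 is given by ∂[p,q] = [q] − [p].
The 4×6 boundary matrix has rank 3 and Smith normal form diag(1,1,1).

Boundary ∂_2: C_2 → C_1 maps a triangle to the signed sum of its edges. For instance
  ∂[v_1,v_2,v_3] = [v_2,v_3] − [v_1,v_3] + [v_1,v_2],
  ∂[v_0,v_2,v_3] = [v_2,v_3] − [v_0,v_3] + [v_0,v_2].
The resulting 6×4 matrix has rank 3, and its Smith normal form has invariant factors (1,1,1).

Reading off H_k = ker ∂_k / im ∂_{k+1}:

  H_0: rank C_0 − rank ∂_1 = 4 − 3 = 1, and the invariant factors of ∂_1 are all 1, so H_0 = Z.
  H_1: rank ker ∂_1 − rank ∂_2 = (6 − 3) − 3 = 0, and the invariant factors of ∂_2 are all 1, so H_1 = 0.
  H_2: rank ker ∂_2 − rank ∂_3 = (4 − 3) − 0 = 1, and there is no ∂_3, so H_2 = Z.

As a check, the Euler characteristic is 4 − 6 + 4 = 2, which agrees with 1 − 0 + 1 = 2.
(K is a triangulation of the 2-sphere S^2.)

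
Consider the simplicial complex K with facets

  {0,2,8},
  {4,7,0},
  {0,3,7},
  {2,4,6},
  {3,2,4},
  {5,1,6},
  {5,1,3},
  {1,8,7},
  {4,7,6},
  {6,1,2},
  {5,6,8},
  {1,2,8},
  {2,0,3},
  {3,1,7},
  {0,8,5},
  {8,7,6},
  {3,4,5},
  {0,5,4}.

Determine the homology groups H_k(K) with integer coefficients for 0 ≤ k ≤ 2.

H_0 ≅ Z,  H_1 ≅ Z ⊕ Z/2,  H_2 = 0.

Take the total order 0 < 1 < 2 < 3 < 4 < 5 < 6 < 7 < 8 on the vertex set. Then K (dimension 2) consists of the simplices:

  0-simplices (9): [0], [1], [2], [3], [4], [5], [6], [7], [8]
  1-simplices (27): (27 of them)
  2-simplices (18): [0,2,3], [0,2,8], [0,3,7], [0,4,5], [0,4,7], [0,5,8], [1,2,6], [1,2,8], [1,3,5], [1,3,7], [1,5,6], [1,7,8], [2,3,4], [2,4,6], [3,4,5], [4,6,7], [5,6,8], [6,7,8]

giving chain groups C_0 ≅ Z^9, C_1 ≅ Z^27, C_2 ≅ Z^18.

∂_1: C_1 → C_0 is given by ∂[p,q] = [q] − [p]. For instance
  ∂[7,8] = [8] − [7].
The 9×27 boundary matrix has rank 8 and Smith normal form diag(1,1,1,1,1,1,1,1).

The boundary map ∂_2: C_2 → C_1 maps a triangle to the signed sum of its edges. For instance
  ∂[5,6,8] = [6,8] − [5,8] + [5,6],
  ∂[0,2,3] = [2,3] − [0,3] + [0,2].
As a 27×18 matrix over Z this has rank 18, with invariant factors (1,1,1,1,1,1,1,1,1,1,1,1,1,1,1,1,1,2).

From H_k ≅ ker(∂_k) / im(∂_{k+1}) we obtain:

  H_0: rank C_0 − rank ∂_1 = 9 − 8 = 1, and the invariant factors of ∂_1 are all 1, so H_0 = Z.
  H_1: rank ker ∂_1 − rank ∂_2 = (27 − 8) − 18 = 1, and ∂_2 has invariant factor 2 > 1, so H_1 = Z ⊕ Z/2.
  H_2: rank ker ∂_2 − rank ∂_3 = (18 − 18) − 0 = 0, and there is no ∂_3, so H_2 = 0.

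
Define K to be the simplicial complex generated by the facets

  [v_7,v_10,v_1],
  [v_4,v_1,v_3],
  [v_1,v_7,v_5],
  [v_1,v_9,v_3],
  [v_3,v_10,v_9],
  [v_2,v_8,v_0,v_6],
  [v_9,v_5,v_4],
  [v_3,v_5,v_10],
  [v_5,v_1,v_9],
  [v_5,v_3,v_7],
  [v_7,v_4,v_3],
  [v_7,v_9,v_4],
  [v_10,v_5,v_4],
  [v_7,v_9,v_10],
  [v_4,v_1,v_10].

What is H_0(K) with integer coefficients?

K has 11 vertices, 27 edges, 18 triangles, 1 3-simplex.
rank ∂_0 = 0, rank ∂_1 = 9 ⇒ b_0 = 11 − 0 − 9 = 2; all invariant factors of ∂_1 are 1 so no torsion. So H_0 = Z^2.

H_0 = Z^2.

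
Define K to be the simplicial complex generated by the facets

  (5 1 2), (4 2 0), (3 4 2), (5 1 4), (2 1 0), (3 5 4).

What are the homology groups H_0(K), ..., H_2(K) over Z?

H_0 = Z,  H_1 = Z,  H_2 = 0.

Fix the vertex order 0 < 1 < 2 < 3 < 4 < 5 and write every simplex with vertices in increasing order. Then dim K = 2 and the simplices of K are:

  0-simplices (6): [0], [1], [2], [3], [4], [5]
  1-simplices (12): [0,1], [0,2], [0,4], [1,2], [1,4], [1,5], [2,3], [2,4], [2,5], [3,4], [3,5], [4,5]
  2-simplices (6): [0,1,2], [0,2,4], [1,2,5], [1,4,5], [2,3,4], [3,4,5]

so the chain groups are C_0 ≅ Z^6, C_1 ≅ Z^12, C_2 ≅ Z^6.

Boundary ∂_1: C_1 → C_0 maps an edge to its endpoints' difference, ∂[p,q] = q − p. For instance
  ∂[0,1] = [1] − [0].
This gives a 6×12 integer matrix of rank 5; reducing to Smith normal form yields diagonal entries (1,1,1,1,1).

Boundary ∂_2: C_2 → C_1 sends each 2-simplex [p,q,r] to [q,r] − [p,r] + [p,q]. For instance
  ∂[0,1,2] = [1,2] − [0,2] + [0,1],
  ∂[1,4,5] = [4,5] − [1,5] + [1,4].
This gives a 12×6 integer matrix of rank 6; reducing to Smith normal form yields diagonal entries (1,1,1,1,1,1).

From H_k ≅ ker(∂_k) / im(∂_{k+1}) we obtain:

  H_0: rank C_0 − rank ∂_1 = 6 − 5 = 1, and the invariant factors of ∂_1 are all 1, so H_0 ≅ Z.
  H_1: rank ker ∂_1 − rank ∂_2 = (12 − 5) − 6 = 1, and the invariant factors of ∂_2 are all 1, so H_1 ≅ Z.
  H_2: rank ker ∂_2 − rank ∂_3 = (6 − 6) − 0 = 0, and there is no ∂_3, so H_2 ≅ 0.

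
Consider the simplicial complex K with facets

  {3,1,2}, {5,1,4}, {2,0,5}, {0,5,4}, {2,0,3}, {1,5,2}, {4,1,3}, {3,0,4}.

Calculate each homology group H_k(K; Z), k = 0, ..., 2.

H_0 = Z,  H_1 = 0,  H_2 = Z.

Fix the vertex order 0 < 1 < 2 < 3 < 4 < 5 and write every simplex with vertices in increasing order. Then dim K = 2 and the simplices of K are:

  0-simplices (6): [0], [1], [2], [3], [4], [5]
  1-simplices (12): [0,2], [0,3], [0,4], [0,5], [1,2], [1,3], [1,4], [1,5], [2,3], [2,5], [3,4], [4,5]
  2-simplices (8): [0,2,3], [0,2,5], [0,3,4], [0,4,5], [1,2,3], [1,2,5], [1,3,4], [1,4,5]

giving chain groups C_0 ≅ Z^6, C_1 ≅ Z^12, C_2 ≅ Z^8.

∂_1: C_1 → C_0 maps an edge to its endpoints' difference, ∂[p,q] = q − p. For instance
  ∂[2,3] = [3] − [2].
The resulting 6×12 matrix has rank 5, and its Smith normal form has invariant factors (1,1,1,1,1).

∂_2: C_2 → C_1 acts by ∂[p,q,r] = [q,r] − [p,r] + [p,q]. For instance
  ∂[0,2,3] = [2,3] − [0,3] + [0,2],
  ∂[0,3,4] = [3,4] − [0,4] + [0,3].
This gives a 12×8 integer matrix of rank 7; reducing to Smith normal form yields diagonal entries (1,1,1,1,1,1,1).

Reading off H_k = ker ∂_k / im ∂_{k+1}:

  H_0: rank C_0 − rank ∂_1 = 6 − 5 = 1, and the invariant factors of ∂_1 are all 1, so H_0 ≅ Z.
  H_1: rank ker ∂_1 − rank ∂_2 = (12 − 5) − 7 = 0, and the invariant factors of ∂_2 are all 1, so H_1 ≅ 0.
  H_2: rank ker ∂_2 − rank ∂_3 = (8 − 7) − 0 = 1, and there is no ∂_3, so H_2 ≅ Z.

As a check, the Euler characteristic is 6 − 12 + 8 = 2, which agrees with 1 − 0 + 1 = 2.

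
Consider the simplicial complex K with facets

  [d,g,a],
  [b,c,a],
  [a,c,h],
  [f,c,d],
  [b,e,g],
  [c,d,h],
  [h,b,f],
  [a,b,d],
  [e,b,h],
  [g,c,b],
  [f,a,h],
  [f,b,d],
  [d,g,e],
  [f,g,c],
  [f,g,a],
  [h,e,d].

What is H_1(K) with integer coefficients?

H_1 = Z^2.

Order the vertices as a < b < c < d < e < f < g < h. Listing each simplex with vertices in this order, K has dimension 2 with simplices:

  0-simplices (8): a, b, c, d, e, f, g, h
  1-simplices (24): ab, ac, ad, af, ag, ah, bc, bd, be, bf, bg, bh, cd, cf, cg, ch, de, df, dg, dh, eg, eh, fg, fh
  2-simplices (16): abc, abd, ach, adg, afg, afh, bcg, bdf, beg, beh, bfh, cdf, cdh, cfg, deg, deh

so the chain groups are C_0 ≅ Z^8, C_1 ≅ Z^24, C_2 ≅ Z^16.

Boundary ∂_1: C_1 → C_0 sends each edge [p,q] (with p < q) to q − p.
As a 8×24 matrix over Z this has rank 7, with invariant factors (1,1,1,1,1,1,1).

The boundary map ∂_2: C_2 → C_1 sends each 2-simplex [p,q,r] to [q,r] − [p,r] + [p,q]. For instance
  ∂beg = eg − bg + be,
  ∂bcg = cg − bg + bc.
The 24×16 boundary matrix has rank 15 and Smith normal form diag(1,1,1,1,1,1,1,1,1,1,1,1,1,1,1).

Computing H_k = (kernel of ∂_k) / (image of ∂_{k+1}):

  H_1: rank ker ∂_1 − rank ∂_2 = (24 − 7) − 15 = 2, and the invariant factors of ∂_2 are all 1, so H_1 = Z^2.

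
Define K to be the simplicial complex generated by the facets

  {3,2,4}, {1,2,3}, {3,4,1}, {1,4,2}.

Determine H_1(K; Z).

H_1 ≅ 0.

Take the total order 1 < 2 < 3 < 4 on the vertex set. Then K (dimension 2) consists of the simplices:

  0-simplices (4): [1], [2], [3], [4]
  1-simplices (6): [1,2], [1,3], [1,4], [2,3], [2,4], [3,4]
  2-simplices (4): [1,2,3], [1,2,4], [1,3,4], [2,3,4]

giving chain groups C_0 ≅ Z^4, C_1 ≅ Z^6, C_2 ≅ Z^4.

Boundary ∂_1: C_1 → C_0 is given by ∂[p,q] = [q] − [p].
The 4×6 boundary matrix has rank 3 and Smith normal form diag(1,1,1).

The boundary map ∂_2: C_2 → C_1 acts by ∂[p,q,r] = [q,r] − [p,r] + [p,q]. For instance
  ∂[2,3,4] = [3,4] − [2,4] + [2,3],
  ∂[1,2,4] = [2,4] − [1,4] + [1,2].
The 6×4 boundary matrix has rank 3 and Smith normal form diag(1,1,1).

From H_k ≅ ker(∂_k) / im(∂_{k+1}) we obtain:

  H_1: rank ker ∂_1 − rank ∂_2 = (6 − 3) − 3 = 0, and the invariant factors of ∂_2 are all 1, so H_1 ≅ 0.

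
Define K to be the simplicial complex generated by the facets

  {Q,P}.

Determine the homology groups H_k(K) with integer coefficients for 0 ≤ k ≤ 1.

H_0 = Z,  H_1 = 0.

K has 2 vertices, 1 edge.
rank ∂_0 = 0, rank ∂_1 = 1 ⇒ b_0 = 2 − 0 − 1 = 1; all invariant factors of ∂_1 are 1 so no torsion. So H_0 = Z.
rank ∂_1 = 1, rank ∂_2 = 0 ⇒ b_1 = 1 − 1 − 0 = 0. So H_1 = 0.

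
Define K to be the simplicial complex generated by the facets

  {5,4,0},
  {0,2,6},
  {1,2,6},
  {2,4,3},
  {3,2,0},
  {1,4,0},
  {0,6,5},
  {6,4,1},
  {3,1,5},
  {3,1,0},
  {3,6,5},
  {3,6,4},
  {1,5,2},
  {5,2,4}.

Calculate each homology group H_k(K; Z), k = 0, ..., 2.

Fix the vertex order 0 < 1 < 2 < 3 < 4 < 5 < 6 and write every simplex with vertices in increasing order. Then dim K = 2 and the simplices of K are:

  0-simplices (7): [0], [1], [2], [3], [4], [5], [6]
  1-simplices (21): [0,1], [0,2], [0,3], [0,4], [0,5], [0,6], [1,2], [1,3], [1,4], [1,5], [1,6], [2,3], [2,4], [2,5], [2,6], [3,4], [3,5], [3,6], [4,5], [4,6], [5,6]
  2-simplices (14): [0,1,3], [0,1,4], [0,2,3], [0,2,6], [0,4,5], [0,5,6], [1,2,5], [1,2,6], [1,3,5], [1,4,6], [2,3,4], [2,4,5], [3,4,6], [3,5,6]

Hence C_0 ≅ Z^7, C_1 ≅ Z^21, C_2 ≅ Z^14.

∂_1: C_1 → C_0 sends each edge [p,q] (with p < q) to q − p. For instance
  ∂[0,5] = [5] − [0].
This gives a 7×21 integer matrix of rank 6; reducing to Smith normal form yields diagonal entries (1,1,1,1,1,1).

∂_2: C_2 → C_1 sends each 2-simplex [p,q,r] to [q,r] − [p,r] + [p,q]. For instance
  ∂[2,3,4] = [3,4] − [2,4] + [2,3],
  ∂[1,2,5] = [2,5] − [1,5] + [1,2].
As a 21×14 matrix over Z this has rank 13, with invariant factors (1,1,1,1,1,1,1,1,1,1,1,1,1).

Reading off H_k = ker ∂_k / im ∂_{k+1}:

  H_0: rank C_0 − rank ∂_1 = 7 − 6 = 1, and the invariant factors of ∂_1 are all 1, so H_0 ≅ Z.
  H_1: rank ker ∂_1 − rank ∂_2 = (21 − 6) − 13 = 2, and the invariant factors of ∂_2 are all 1, so H_1 ≅ Z^2.
  H_2: rank ker ∂_2 − rank ∂_3 = (14 − 13) − 0 = 1, and there is no ∂_3, so H_2 ≅ Z.

As a check, the Euler characteristic is 7 − 21 + 14 = 0, which agrees with 1 − 2 + 1 = 0.

H_0 = Z,  H_1 = Z^2,  H_2 = Z.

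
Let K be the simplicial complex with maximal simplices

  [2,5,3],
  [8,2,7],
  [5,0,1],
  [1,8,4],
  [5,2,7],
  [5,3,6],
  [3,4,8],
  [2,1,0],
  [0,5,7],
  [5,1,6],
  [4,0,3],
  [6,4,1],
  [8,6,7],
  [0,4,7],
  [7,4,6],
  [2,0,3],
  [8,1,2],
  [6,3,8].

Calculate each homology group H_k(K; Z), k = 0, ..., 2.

K has 9 vertices, 27 edges, 18 triangles.
rank ∂_0 = 0, rank ∂_1 = 8 ⇒ b_0 = 9 − 0 − 8 = 1; all invariant factors of ∂_1 are 1 so no torsion. So H_0 ≅ Z.
rank ∂_1 = 8, rank ∂_2 = 18 ⇒ b_1 = 27 − 8 − 18 = 1; ∂_2 has invariant factor(s) [2] giving torsion. So H_1 ≅ Z × Z/2.
rank ∂_2 = 18, rank ∂_3 = 0 ⇒ b_2 = 18 − 18 − 0 = 0. So H_2 ≅ 0.

H_0 ≅ Z,  H_1 ≅ Z × Z/2,  H_2 = 0.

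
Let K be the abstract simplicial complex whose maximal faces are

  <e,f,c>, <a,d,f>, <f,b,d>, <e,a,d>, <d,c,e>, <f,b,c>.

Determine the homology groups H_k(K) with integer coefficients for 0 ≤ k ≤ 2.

We work with the vertex ordering a < b < c < d < e < f. The simplices of K, each written with vertices in increasing order, are:

  0-simplices (6): a, b, c, d, e, f
  1-simplices (12): ad, ae, af, bc, bd, bf, cd, ce, cf, de, df, ef
  2-simplices (6): ade, adf, bcf, bdf, cde, cef

giving chain groups C_0 ≅ Z^6, C_1 ≅ Z^12, C_2 ≅ Z^6.

Boundary ∂_1: C_1 → C_0 is given by ∂[p,q] = [q] − [p]. For instance
  ∂bd = d − b.
This gives a 6×12 integer matrix of rank 5; reducing to Smith normal form yields diagonal entries (1,1,1,1,1).

Boundary ∂_2: C_2 → C_1 maps a triangle to the signed sum of its edges. For instance
  ∂cde = de − ce + cd,
  ∂ade = de − ae + ad.
The resulting 12×6 matrix has rank 6, and its Smith normal form has invariant factors (1,1,1,1,1,1).

Computing H_k = (kernel of ∂_k) / (image of ∂_{k+1}):

  H_0: rank C_0 − rank ∂_1 = 6 − 5 = 1, and the invariant factors of ∂_1 are all 1, so H_0 = Z.
  H_1: rank ker ∂_1 − rank ∂_2 = (12 − 5) − 6 = 1, and the invariant factors of ∂_2 are all 1, so H_1 = Z.
  H_2: rank ker ∂_2 − rank ∂_3 = (6 − 6) − 0 = 0, and there is no ∂_3, so H_2 = 0.

As a check, the Euler characteristic is 6 − 12 + 6 = 0, which agrees with 1 − 1 + 0 = 0.

H_0 ≅ Z,  H_1 ≅ Z,  H_2 = 0.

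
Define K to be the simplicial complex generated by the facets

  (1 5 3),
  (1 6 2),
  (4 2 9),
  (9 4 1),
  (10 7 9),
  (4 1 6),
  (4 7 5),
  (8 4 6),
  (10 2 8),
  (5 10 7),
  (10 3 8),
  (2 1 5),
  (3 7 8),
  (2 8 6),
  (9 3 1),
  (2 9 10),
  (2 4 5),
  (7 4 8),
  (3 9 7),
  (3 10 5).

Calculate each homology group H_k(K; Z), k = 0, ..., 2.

H_0 = Z,  H_1 = Z ⊕ Z_2,  H_2 = 0.

We work with the vertex ordering 1 < 2 < 3 < 4 < 5 < 6 < 7 < 8 < 9 < 10. The simplices of K, each written with vertices in increasing order, are:

  0-simplices (10): [1], [2], [3], [4], [5], [6], [7], [8], [9], [10]
  1-simplices (30): (30 of them)
  2-simplices (20): (20 of them)

giving chain groups C_0 ≅ Z^10, C_1 ≅ Z^30, C_2 ≅ Z^20.

The boundary map ∂_1: C_1 → C_0 maps an edge to its endpoints' difference, ∂[p,q] = q − p.
The 10×30 boundary matrix has rank 9 and Smith normal form diag(1,1,1,1,1,1,1,1,1).

Boundary ∂_2: C_2 → C_1 acts by ∂[p,q,r] = [q,r] − [p,r] + [p,q]. For instance
  ∂[1,2,6] = [2,6] − [1,6] + [1,2],
  ∂[2,9,10] = [9,10] − [2,10] + [2,9].
The resulting 30×20 matrix has rank 20, and its Smith normal form has invariant factors (1,1,1,1,1,1,1,1,1,1,1,1,1,1,1,1,1,1,1,2).

From H_k ≅ ker(∂_k) / im(∂_{k+1}) we obtain:

  H_0: rank C_0 − rank ∂_1 = 10 − 9 = 1, and the invariant factors of ∂_1 are all 1, so H_0 ≅ Z.
  H_1: rank ker ∂_1 − rank ∂_2 = (30 − 9) − 20 = 1, and ∂_2 has invariant factor 2 > 1, so H_1 ≅ Z ⊕ Z_2.
  H_2: rank ker ∂_2 − rank ∂_3 = (20 − 20) − 0 = 0, and there is no ∂_3, so H_2 ≅ 0.

(K is a triangulation of the Klein bottle.)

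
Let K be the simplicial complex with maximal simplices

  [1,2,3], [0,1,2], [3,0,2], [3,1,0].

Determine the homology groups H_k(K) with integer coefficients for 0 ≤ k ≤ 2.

H_0 ≅ Z,  H_1 = 0,  H_2 ≅ Z.

Take the total order 0 < 1 < 2 < 3 on the vertex set. Then K (dimension 2) consists of the simplices:

  0-simplices (4): [0], [1], [2], [3]
  1-simplices (6): [0,1], [0,2], [0,3], [1,2], [1,3], [2,3]
  2-simplices (4): [0,1,2], [0,1,3], [0,2,3], [1,2,3]

giving chain groups C_0 ≅ Z^4, C_1 ≅ Z^6, C_2 ≅ Z^4.

The boundary map ∂_1: C_1 → C_0 maps an edge to its endpoints' difference, ∂[p,q] = q − p.
As a 4×6 matrix over Z this has rank 3, with invariant factors (1,1,1).

∂_2: C_2 → C_1 maps a triangle to the signed sum of its edges. For instance
  ∂[0,2,3] = [2,3] − [0,3] + [0,2],
  ∂[0,1,3] = [1,3] − [0,3] + [0,1].
This gives a 6×4 integer matrix of rank 3; reducing to Smith normal form yields diagonal entries (1,1,1).

Reading off H_k = ker ∂_k / im ∂_{k+1}:

  H_0: rank C_0 − rank ∂_1 = 4 − 3 = 1, and the invariant factors of ∂_1 are all 1, so H_0 ≅ Z.
  H_1: rank ker ∂_1 − rank ∂_2 = (6 − 3) − 3 = 0, and the invariant factors of ∂_2 are all 1, so H_1 ≅ 0.
  H_2: rank ker ∂_2 − rank ∂_3 = (4 − 3) − 0 = 1, and there is no ∂_3, so H_2 ≅ Z.

As a check, the Euler characteristic is 4 − 6 + 4 = 2, which agrees with 1 − 0 + 1 = 2.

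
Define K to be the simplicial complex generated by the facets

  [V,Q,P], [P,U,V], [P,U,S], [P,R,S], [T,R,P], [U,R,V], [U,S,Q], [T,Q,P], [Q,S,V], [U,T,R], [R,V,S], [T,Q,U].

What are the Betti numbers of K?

b_0 = 1, b_1 = 0, b_2 = 0.

Take the total order P < Q < R < S < T < U < V on the vertex set. Then K (dimension 2) consists of the simplices:

  0-simplices (7): P, Q, R, S, T, U, V
  1-simplices (18): PQ, PR, PS, PT, PU, PV, QS, QT, QU, QV, RS, RT, RU, RV, SU, SV, TU, UV
  2-simplices (12): PQT, PQV, PRS, PRT, PSU, PUV, QSU, QSV, QTU, RSV, RTU, RUV

so the chain groups are C_0 ≅ Z^7, C_1 ≅ Z^18, C_2 ≅ Z^12.

The boundary map ∂_1: C_1 → C_0 sends each edge [p,q] (with p < q) to q − p. For instance
  ∂RT = T − R.
The 7×18 boundary matrix has rank 6 and Smith normal form diag(1,1,1,1,1,1).

Boundary ∂_2: C_2 → C_1 sends each 2-simplex [p,q,r] to [q,r] − [p,r] + [p,q]. For instance
  ∂PUV = UV − PV + PU,
  ∂QSV = SV − QV + QS.
The resulting 18×12 matrix has rank 12, and its Smith normal form has invariant factors (1,1,1,1,1,1,1,1,1,1,1,2).

Computing H_k = (kernel of ∂_k) / (image of ∂_{k+1}):

  H_0: rank C_0 − rank ∂_1 = 7 − 6 = 1, and the invariant factors of ∂_1 are all 1, so H_0 ≅ Z.
  H_1: rank ker ∂_1 − rank ∂_2 = (18 − 6) − 12 = 0, and ∂_2 has invariant factor 2 > 1, so H_1 ≅ Z/2.
  H_2: rank ker ∂_2 − rank ∂_3 = (12 − 12) − 0 = 0, and there is no ∂_3, so H_2 ≅ 0.

As a check, the Euler characteristic is 7 − 18 + 12 = 1, which agrees with 1 − 0 + 0 = 1.

Hence the Betti numbers are b_0 = 1, b_1 = 0, b_2 = 0.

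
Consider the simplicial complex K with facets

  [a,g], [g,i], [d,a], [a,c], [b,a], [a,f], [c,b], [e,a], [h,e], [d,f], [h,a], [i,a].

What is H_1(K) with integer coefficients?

H_1 ≅ Z^4.

Take the total order a < b < c < d < e < f < g < h < i on the vertex set. Then K (dimension 1) consists of the simplices:

  0-simplices (9): a, b, c, d, e, f, g, h, i
  1-simplices (12): ab, ac, ad, ae, af, ag, ah, ai, bc, df, eh, gi

Hence C_0 ≅ Z^9, C_1 ≅ Z^12.

The boundary map ∂_1: C_1 → C_0 sends each edge [p,q] (with p < q) to q − p. For instance
  ∂af = f − a.
The 9×12 boundary matrix has rank 8 and Smith normal form diag(1,1,1,1,1,1,1,1).

Computing H_k = (kernel of ∂_k) / (image of ∂_{k+1}):

  H_1: rank ker ∂_1 − rank ∂_2 = (12 − 8) − 0 = 4, and there is no ∂_2, so H_1 = Z^4.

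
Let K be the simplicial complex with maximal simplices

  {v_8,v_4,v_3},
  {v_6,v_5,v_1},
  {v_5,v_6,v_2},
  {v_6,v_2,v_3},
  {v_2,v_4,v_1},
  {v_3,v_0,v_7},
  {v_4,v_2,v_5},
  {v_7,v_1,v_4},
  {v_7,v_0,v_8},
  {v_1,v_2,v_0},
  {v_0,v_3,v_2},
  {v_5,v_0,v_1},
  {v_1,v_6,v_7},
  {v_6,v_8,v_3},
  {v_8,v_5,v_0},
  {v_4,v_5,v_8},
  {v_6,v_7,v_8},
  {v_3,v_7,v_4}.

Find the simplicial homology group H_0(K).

K has 9 vertices, 27 edges, 18 triangles.
rank ∂_0 = 0, rank ∂_1 = 8 ⇒ b_0 = 9 − 0 − 8 = 1; all invariant factors of ∂_1 are 1 so no torsion. So H_0 = Z.

H_0 = Z.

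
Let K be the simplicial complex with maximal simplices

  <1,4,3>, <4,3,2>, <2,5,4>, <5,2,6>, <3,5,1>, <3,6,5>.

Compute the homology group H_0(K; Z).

Fix the vertex order 1 < 2 < 3 < 4 < 5 < 6 and write every simplex with vertices in increasing order. Then dim K = 2 and the simplices of K are:

  0-simplices (6): [1], [2], [3], [4], [5], [6]
  1-simplices (12): [1,3], [1,4], [1,5], [2,3], [2,4], [2,5], [2,6], [3,4], [3,5], [3,6], [4,5], [5,6]
  2-simplices (6): [1,3,4], [1,3,5], [2,3,4], [2,4,5], [2,5,6], [3,5,6]

Hence C_0 ≅ Z^6, C_1 ≅ Z^12, C_2 ≅ Z^6.

Boundary ∂_1: C_1 → C_0 sends each edge [p,q] (with p < q) to q − p.
The 6×12 boundary matrix has rank 5 and Smith normal form diag(1,1,1,1,1).

∂_2: C_2 → C_1 sends each 2-simplex [p,q,r] to [q,r] − [p,r] + [p,q]. For instance
  ∂[2,4,5] = [4,5] − [2,5] + [2,4],
  ∂[1,3,5] = [3,5] − [1,5] + [1,3].
As a 12×6 matrix over Z this has rank 6, with invariant factors (1,1,1,1,1,1).

From H_k ≅ ker(∂_k) / im(∂_{k+1}) we obtain:

  H_0: rank C_0 − rank ∂_1 = 6 − 5 = 1, and the invariant factors of ∂_1 are all 1, so H_0 ≅ Z.

H_0 = Z.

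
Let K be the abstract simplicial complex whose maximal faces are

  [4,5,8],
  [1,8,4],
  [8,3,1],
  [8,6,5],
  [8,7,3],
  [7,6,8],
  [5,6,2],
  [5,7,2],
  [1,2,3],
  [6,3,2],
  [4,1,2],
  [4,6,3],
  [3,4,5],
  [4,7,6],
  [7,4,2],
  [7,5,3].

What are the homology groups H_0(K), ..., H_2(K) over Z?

H_0 ≅ Z,  H_1 ≅ Z^2,  H_2 ≅ Z.

Take the total order 1 < 2 < 3 < 4 < 5 < 6 < 7 < 8 on the vertex set. Then K (dimension 2) consists of the simplices:

  0-simplices (8): [1], [2], [3], [4], [5], [6], [7], [8]
  1-simplices (24): (24 of them)
  2-simplices (16): [1,2,3], [1,2,4], [1,3,8], [1,4,8], [2,3,6], [2,4,7], [2,5,6], [2,5,7], [3,4,5], [3,4,6], [3,5,7], [3,7,8], [4,5,8], [4,6,7], [5,6,8], [6,7,8]

Hence C_0 ≅ Z^8, C_1 ≅ Z^24, C_2 ≅ Z^16.

Boundary ∂_1: C_1 → C_0 is given by ∂[p,q] = [q] − [p]. For instance
  ∂[7,8] = [8] − [7].
As a 8×24 matrix over Z this has rank 7, with invariant factors (1,1,1,1,1,1,1).

The boundary map ∂_2: C_2 → C_1 acts by ∂[p,q,r] = [q,r] − [p,r] + [p,q]. For instance
  ∂[1,2,4] = [2,4] − [1,4] + [1,2],
  ∂[4,6,7] = [6,7] − [4,7] + [4,6].
The resulting 24×16 matrix has rank 15, and its Smith normal form has invariant factors (1,1,1,1,1,1,1,1,1,1,1,1,1,1,1).

Reading off H_k = ker ∂_k / im ∂_{k+1}:

  H_0: rank C_0 − rank ∂_1 = 8 − 7 = 1, and the invariant factors of ∂_1 are all 1, so H_0 ≅ Z.
  H_1: rank ker ∂_1 − rank ∂_2 = (24 − 7) − 15 = 2, and the invariant factors of ∂_2 are all 1, so H_1 ≅ Z^2.
  H_2: rank ker ∂_2 − rank ∂_3 = (16 − 15) − 0 = 1, and there is no ∂_3, so H_2 ≅ Z.

(K is a triangulation of the torus T^2.)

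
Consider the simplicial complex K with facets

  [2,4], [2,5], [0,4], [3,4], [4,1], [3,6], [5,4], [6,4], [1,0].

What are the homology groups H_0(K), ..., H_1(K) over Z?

We work with the vertex ordering 0 < 1 < 2 < 3 < 4 < 5 < 6. The simplices of K, each written with vertices in increasing order, are:

  0-simplices (7): [0], [1], [2], [3], [4], [5], [6]
  1-simplices (9): [0,1], [0,4], [1,4], [2,4], [2,5], [3,4], [3,6], [4,5], [4,6]

so the chain groups are C_0 ≅ Z^7, C_1 ≅ Z^9.

∂_1: C_1 → C_0 maps an edge to its endpoints' difference, ∂[p,q] = q − p.
The resulting 7×9 matrix has rank 6, and its Smith normal form has invariant factors (1,1,1,1,1,1).

From H_k ≅ ker(∂_k) / im(∂_{k+1}) we obtain:

  H_0: rank C_0 − rank ∂_1 = 7 − 6 = 1, and the invariant factors of ∂_1 are all 1, so H_0 ≅ Z.
  H_1: rank ker ∂_1 − rank ∂_2 = (9 − 6) − 0 = 3, and there is no ∂_2, so H_1 ≅ Z^3.

As a check, the Euler characteristic is 7 − 9 = -2, which agrees with 1 − 3 = -2.

H_0 ≅ Z,  H_1 ≅ Z^3.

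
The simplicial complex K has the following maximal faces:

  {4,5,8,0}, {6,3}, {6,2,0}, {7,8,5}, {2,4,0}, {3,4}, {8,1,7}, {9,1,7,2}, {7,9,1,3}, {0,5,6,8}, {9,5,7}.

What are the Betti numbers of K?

Fix the vertex order 0 < 1 < 2 < 3 < 4 < 5 < 6 < 7 < 8 < 9 and write every simplex with vertices in increasing order. Then dim K = 3 and the simplices of K are:

  0-simplices (10): [0], [1], [2], [3], [4], [5], [6], [7], [8], [9]
  1-simplices (27): (27 of them)
  2-simplices (19): (19 of them)
  3-simplices (4): [0,4,5,8], [0,5,6,8], [1,2,7,9], [1,3,7,9]

Hence C_0 ≅ Z^10, C_1 ≅ Z^27, C_2 ≅ Z^19, C_3 ≅ Z^4.

Boundary ∂_1: C_1 → C_0 maps an edge to its endpoints' difference, ∂[p,q] = q − p.
The 10×27 boundary matrix has rank 9 and Smith normal form diag(1,1,1,1,1,1,1,1,1).

∂_2: C_2 → C_1 acts by ∂[p,q,r] = [q,r] − [p,r] + [p,q]. For instance
  ∂[0,2,6] = [2,6] − [0,6] + [0,2],
  ∂[0,6,8] = [6,8] − [0,8] + [0,6].
This gives a 27×19 integer matrix of rank 15; reducing to Smith normal form yields diagonal entries (1,1,1,1,1,1,1,1,1,1,1,1,1,1,1).

Boundary ∂_3: C_3 → C_2 sends each 3-simplex σ to the alternating sum Σ_i (−1)^i (σ with its i-th vertex removed). For instance
  ∂[0,4,5,8] = [4,5,8] − [0,5,8] + [0,4,8] − [0,4,5],
  ∂[1,2,7,9] = [2,7,9] − [1,7,9] + [1,2,9] − [1,2,7].
The 19×4 boundary matrix has rank 4 and Smith normal form diag(1,1,1,1).

From H_k ≅ ker(∂_k) / im(∂_{k+1}) we obtain:

  H_0: rank C_0 − rank ∂_1 = 10 − 9 = 1, and the invariant factors of ∂_1 are all 1, so H_0 = Z.
  H_1: rank ker ∂_1 − rank ∂_2 = (27 − 9) − 15 = 3, and the invariant factors of ∂_2 are all 1, so H_1 = Z^3.
  H_2: rank ker ∂_2 − rank ∂_3 = (19 − 15) − 4 = 0, and the invariant factors of ∂_3 are all 1, so H_2 = 0.
  H_3: rank ker ∂_3 − rank ∂_4 = (4 − 4) − 0 = 0, and there is no ∂_4, so H_3 = 0.

Hence the Betti numbers are b_0 = 1, b_1 = 3, b_2 = 0, b_3 = 0.

b_0 = 1, b_1 = 3, b_2 = 0, b_3 = 0.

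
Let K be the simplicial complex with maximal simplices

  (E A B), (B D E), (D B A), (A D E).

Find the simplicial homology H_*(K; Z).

Order the vertices as A < B < D < E. Listing each simplex with vertices in this order, K has dimension 2 with simplices:

  0-simplices (4): A, B, D, E
  1-simplices (6): AB, AD, AE, BD, BE, DE
  2-simplices (4): ABD, ABE, ADE, BDE

so the chain groups are C_0 ≅ Z^4, C_1 ≅ Z^6, C_2 ≅ Z^4.

∂_1: C_1 → C_0 maps an edge to its endpoints' difference, ∂[p,q] = q − p.
As a 4×6 matrix over Z this has rank 3, with invariant factors (1,1,1).

Boundary ∂_2: C_2 → C_1 sends each 2-simplex [p,q,r] to [q,r] − [p,r] + [p,q]. For instance
  ∂BDE = DE − BE + BD,
  ∂ADE = DE − AE + AD.
The resulting 6×4 matrix has rank 3, and its Smith normal form has invariant factors (1,1,1).

Reading off H_k = ker ∂_k / im ∂_{k+1}:

  H_0: rank C_0 − rank ∂_1 = 4 − 3 = 1, and the invariant factors of ∂_1 are all 1, so H_0 ≅ Z.
  H_1: rank ker ∂_1 − rank ∂_2 = (6 − 3) − 3 = 0, and the invariant factors of ∂_2 are all 1, so H_1 ≅ 0.
  H_2: rank ker ∂_2 − rank ∂_3 = (4 − 3) − 0 = 1, and there is no ∂_3, so H_2 ≅ Z.

As a check, the Euler characteristic is 4 − 6 + 4 = 2, which agrees with 1 − 0 + 1 = 2.

H_0 = Z,  H_1 = 0,  H_2 = Z.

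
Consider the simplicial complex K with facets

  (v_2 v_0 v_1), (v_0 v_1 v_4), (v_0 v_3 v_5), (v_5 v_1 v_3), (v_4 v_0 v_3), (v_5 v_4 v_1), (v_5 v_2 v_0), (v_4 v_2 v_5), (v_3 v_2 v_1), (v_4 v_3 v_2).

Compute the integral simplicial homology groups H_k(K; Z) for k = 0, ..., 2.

H_0 = Z,  H_1 = Z/2,  H_2 = 0.

We work with the vertex ordering v_0 < v_1 < v_2 < v_3 < v_4 < v_5. The simplices of K, each written with vertices in increasing order, are:

  0-simplices (6): [v_0], [v_1], [v_2], [v_3], [v_4], [v_5]
  1-simplices (15): (15 of them)
  2-simplices (10): [v_0,v_1,v_2], [v_0,v_1,v_4], [v_0,v_2,v_5], [v_0,v_3,v_4], [v_0,v_3,v_5], [v_1,v_2,v_3], [v_1,v_3,v_5], [v_1,v_4,v_5], [v_2,v_3,v_4], [v_2,v_4,v_5]

Hence C_0 ≅ Z^6, C_1 ≅ Z^15, C_2 ≅ Z^10.

Boundary ∂_1: C_1 → C_0 is given by ∂[p,q] = [q] − [p].
The resulting 6×15 matrix has rank 5, and its Smith normal form has invariant factors (1,1,1,1,1).

The boundary map ∂_2: C_2 → C_1 maps a triangle to the signed sum of its edges. For instance
  ∂[v_1,v_2,v_3] = [v_2,v_3] − [v_1,v_3] + [v_1,v_2],
  ∂[v_0,v_1,v_2] = [v_1,v_2] − [v_0,v_2] + [v_0,v_1].
This gives a 15×10 integer matrix of rank 10; reducing to Smith normal form yields diagonal entries (1,1,1,1,1,1,1,1,1,2).

Reading off H_k = ker ∂_k / im ∂_{k+1}:

  H_0: rank C_0 − rank ∂_1 = 6 − 5 = 1, and the invariant factors of ∂_1 are all 1, so H_0 = Z.
  H_1: rank ker ∂_1 − rank ∂_2 = (15 − 5) − 10 = 0, and ∂_2 has invariant factor 2 > 1, so H_1 = Z/2.
  H_2: rank ker ∂_2 − rank ∂_3 = (10 − 10) − 0 = 0, and there is no ∂_3, so H_2 = 0.

(K is a triangulation of the real projective plane RP^2.)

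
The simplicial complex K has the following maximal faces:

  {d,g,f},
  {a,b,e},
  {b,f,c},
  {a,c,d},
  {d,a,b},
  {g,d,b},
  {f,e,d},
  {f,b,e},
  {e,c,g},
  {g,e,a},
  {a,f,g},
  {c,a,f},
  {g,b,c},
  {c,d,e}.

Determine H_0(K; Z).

We work with the vertex ordering a < b < c < d < e < f < g. The simplices of K, each written with vertices in increasing order, are:

  0-simplices (7): a, b, c, d, e, f, g
  1-simplices (21): ab, ac, ad, ae, af, ag, bc, bd, be, bf, bg, cd, ce, cf, cg, de, df, dg, ef, eg, fg
  2-simplices (14): abd, abe, acd, acf, aeg, afg, bcf, bcg, bdg, bef, cde, ceg, def, dfg

so the chain groups are C_0 ≅ Z^7, C_1 ≅ Z^21, C_2 ≅ Z^14.

∂_1: C_1 → C_0 is given by ∂[p,q] = [q] − [p].
The 7×21 boundary matrix has rank 6 and Smith normal form diag(1,1,1,1,1,1).

∂_2: C_2 → C_1 acts by ∂[p,q,r] = [q,r] − [p,r] + [p,q]. For instance
  ∂bcg = cg − bg + bc,
  ∂acf = cf − af + ac.
The 21×14 boundary matrix has rank 13 and Smith normal form diag(1,1,1,1,1,1,1,1,1,1,1,1,1).

Computing H_k = (kernel of ∂_k) / (image of ∂_{k+1}):

  H_0: rank C_0 − rank ∂_1 = 7 − 6 = 1, and the invariant factors of ∂_1 are all 1, so H_0 ≅ Z.

H_0 = Z.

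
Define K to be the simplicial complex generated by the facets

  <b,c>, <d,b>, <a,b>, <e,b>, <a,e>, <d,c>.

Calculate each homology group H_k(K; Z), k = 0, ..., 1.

Take the total order a < b < c < d < e on the vertex set. Then K (dimension 1) consists of the simplices:

  0-simplices (5): a, b, c, d, e
  1-simplices (6): ab, ae, bc, bd, be, cd

Hence C_0 ≅ Z^5, C_1 ≅ Z^6.

Boundary ∂_1: C_1 → C_0 maps an edge to its endpoints' difference, ∂[p,q] = q − p. For instance
  ∂bc = c − b.
The resulting 5×6 matrix has rank 4, and its Smith normal form has invariant factors (1,1,1,1).

Reading off H_k = ker ∂_k / im ∂_{k+1}:

  H_0: rank C_0 − rank ∂_1 = 5 − 4 = 1, and the invariant factors of ∂_1 are all 1, so H_0 = Z.
  H_1: rank ker ∂_1 − rank ∂_2 = (6 − 4) − 0 = 2, and there is no ∂_2, so H_1 = Z^2.

(K is a triangulation of a wedge of 2 circles.)

H_0 = Z,  H_1 = Z^2.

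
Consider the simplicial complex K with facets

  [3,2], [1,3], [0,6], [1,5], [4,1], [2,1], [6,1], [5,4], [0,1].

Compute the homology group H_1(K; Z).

K has 7 vertices, 9 edges.
rank ∂_1 = 6, rank ∂_2 = 0 ⇒ b_1 = 9 − 6 − 0 = 3. So H_1 ≅ Z^3.

H_1 ≅ Z^3.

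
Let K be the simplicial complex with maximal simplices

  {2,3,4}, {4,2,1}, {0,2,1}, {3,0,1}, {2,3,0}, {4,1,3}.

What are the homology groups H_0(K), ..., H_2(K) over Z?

K has 5 vertices, 9 edges, 6 triangles.
rank ∂_0 = 0, rank ∂_1 = 4 ⇒ b_0 = 5 − 0 − 4 = 1; all invariant factors of ∂_1 are 1 so no torsion. So H_0 ≅ Z.
rank ∂_1 = 4, rank ∂_2 = 5 ⇒ b_1 = 9 − 4 − 5 = 0; all invariant factors of ∂_2 are 1 so no torsion. So H_1 ≅ 0.
rank ∂_2 = 5, rank ∂_3 = 0 ⇒ b_2 = 6 − 5 − 0 = 1. So H_2 ≅ Z.

H_0 = Z,  H_1 = 0,  H_2 = Z.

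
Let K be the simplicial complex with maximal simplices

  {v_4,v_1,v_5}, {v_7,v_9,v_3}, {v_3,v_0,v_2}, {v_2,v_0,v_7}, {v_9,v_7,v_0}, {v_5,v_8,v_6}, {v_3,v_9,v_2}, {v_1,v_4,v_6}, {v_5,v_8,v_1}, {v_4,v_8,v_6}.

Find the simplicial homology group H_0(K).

Fix the vertex order v_0 < v_1 < v_2 < v_3 < v_4 < v_5 < v_6 < v_7 < v_8 < v_9 and write every simplex with vertices in increasing order. Then dim K = 2 and the simplices of K are:

  0-simplices (10): [v_0], [v_1], [v_2], [v_3], [v_4], [v_5], [v_6], [v_7], [v_8], [v_9]
  1-simplices (20): (20 of them)
  2-simplices (10): [v_0,v_2,v_3], [v_0,v_2,v_7], [v_0,v_7,v_9], [v_1,v_4,v_5], [v_1,v_4,v_6], [v_1,v_5,v_8], [v_2,v_3,v_9], [v_3,v_7,v_9], [v_4,v_6,v_8], [v_5,v_6,v_8]

giving chain groups C_0 ≅ Z^10, C_1 ≅ Z^20, C_2 ≅ Z^10.

The boundary map ∂_1: C_1 → C_0 is given by ∂[p,q] = [q] − [p].
The 10×20 boundary matrix has rank 8 and Smith normal form diag(1,1,1,1,1,1,1,1).

∂_2: C_2 → C_1 acts by ∂[p,q,r] = [q,r] − [p,r] + [p,q]. For instance
  ∂[v_1,v_4,v_5] = [v_4,v_5] − [v_1,v_5] + [v_1,v_4],
  ∂[v_3,v_7,v_9] = [v_7,v_9] − [v_3,v_9] + [v_3,v_7].
This gives a 20×10 integer matrix of rank 10; reducing to Smith normal form yields diagonal entries (1,1,1,1,1,1,1,1,1,1).

Computing H_k = (kernel of ∂_k) / (image of ∂_{k+1}):

  H_0: rank C_0 − rank ∂_1 = 10 − 8 = 2, and the invariant factors of ∂_1 are all 1, so H_0 = Z^2.

H_0 = Z^2.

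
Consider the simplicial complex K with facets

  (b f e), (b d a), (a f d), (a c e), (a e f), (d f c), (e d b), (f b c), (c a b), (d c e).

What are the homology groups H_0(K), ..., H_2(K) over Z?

Take the total order a < b < c < d < e < f on the vertex set. Then K (dimension 2) consists of the simplices:

  0-simplices (6): a, b, c, d, e, f
  1-simplices (15): ab, ac, ad, ae, af, bc, bd, be, bf, cd, ce, cf, de, df, ef
  2-simplices (10): abc, abd, ace, adf, aef, bcf, bde, bef, cde, cdf

so the chain groups are C_0 ≅ Z^6, C_1 ≅ Z^15, C_2 ≅ Z^10.

Boundary ∂_1: C_1 → C_0 sends each edge [p,q] (with p < q) to q − p. For instance
  ∂af = f − a.
The resulting 6×15 matrix has rank 5, and its Smith normal form has invariant factors (1,1,1,1,1).

Boundary ∂_2: C_2 → C_1 sends each 2-simplex [p,q,r] to [q,r] − [p,r] + [p,q]. For instance
  ∂bef = ef − bf + be,
  ∂bde = de − be + bd.
As a 15×10 matrix over Z this has rank 10, with invariant factors (1,1,1,1,1,1,1,1,1,2).

Reading off H_k = ker ∂_k / im ∂_{k+1}:

  H_0: rank C_0 − rank ∂_1 = 6 − 5 = 1, and the invariant factors of ∂_1 are all 1, so H_0 = Z.
  H_1: rank ker ∂_1 − rank ∂_2 = (15 − 5) − 10 = 0, and ∂_2 has invariant factor 2 > 1, so H_1 = Z/2.
  H_2: rank ker ∂_2 − rank ∂_3 = (10 − 10) − 0 = 0, and there is no ∂_3, so H_2 = 0.

H_0 ≅ Z,  H_1 ≅ Z/2,  H_2 = 0.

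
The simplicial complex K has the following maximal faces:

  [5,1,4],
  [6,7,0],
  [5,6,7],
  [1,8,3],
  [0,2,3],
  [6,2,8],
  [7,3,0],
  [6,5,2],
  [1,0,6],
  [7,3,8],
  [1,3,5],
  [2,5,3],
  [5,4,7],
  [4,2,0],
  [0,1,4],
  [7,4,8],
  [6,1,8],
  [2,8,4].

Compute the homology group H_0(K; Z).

Take the total order 0 < 1 < 2 < 3 < 4 < 5 < 6 < 7 < 8 on the vertex set. Then K (dimension 2) consists of the simplices:

  0-simplices (9): [0], [1], [2], [3], [4], [5], [6], [7], [8]
  1-simplices (27): (27 of them)
  2-simplices (18): [0,1,4], [0,1,6], [0,2,3], [0,2,4], [0,3,7], [0,6,7], [1,3,5], [1,3,8], [1,4,5], [1,6,8], [2,3,5], [2,4,8], [2,5,6], [2,6,8], [3,7,8], [4,5,7], [4,7,8], [5,6,7]

Hence C_0 ≅ Z^9, C_1 ≅ Z^27, C_2 ≅ Z^18.

Boundary ∂_1: C_1 → C_0 maps an edge to its endpoints' difference, ∂[p,q] = q − p. For instance
  ∂[0,1] = [1] − [0].
As a 9×27 matrix over Z this has rank 8, with invariant factors (1,1,1,1,1,1,1,1).

The boundary map ∂_2: C_2 → C_1 maps a triangle to the signed sum of its edges. For instance
  ∂[0,1,6] = [1,6] − [0,6] + [0,1],
  ∂[0,1,4] = [1,4] − [0,4] + [0,1].
This gives a 27×18 integer matrix of rank 17; reducing to Smith normal form yields diagonal entries (1,1,1,1,1,1,1,1,1,1,1,1,1,1,1,1,1).

From H_k ≅ ker(∂_k) / im(∂_{k+1}) we obtain:

  H_0: rank C_0 − rank ∂_1 = 9 − 8 = 1, and the invariant factors of ∂_1 are all 1, so H_0 = Z.

(K is a triangulation of the torus T^2.)

H_0 = Z.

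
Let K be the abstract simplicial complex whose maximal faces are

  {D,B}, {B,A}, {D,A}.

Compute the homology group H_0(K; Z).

H_0 ≅ Z.

Order the vertices as A < B < D. Listing each simplex with vertices in this order, K has dimension 1 with simplices:

  0-simplices (3): A, B, D
  1-simplices (3): AB, AD, BD

so the chain groups are C_0 ≅ Z^3, C_1 ≅ Z^3.

∂_1: C_1 → C_0 is given by ∂[p,q] = [q] − [p].
The 3×3 boundary matrix has rank 2 and Smith normal form diag(1,1).

Now H_k = ker ∂_k / im ∂_{k+1}, so:

  H_0: rank C_0 − rank ∂_1 = 3 − 2 = 1, and the invariant factors of ∂_1 are all 1, so H_0 = Z.

(K is a triangulation of the circle S^1.)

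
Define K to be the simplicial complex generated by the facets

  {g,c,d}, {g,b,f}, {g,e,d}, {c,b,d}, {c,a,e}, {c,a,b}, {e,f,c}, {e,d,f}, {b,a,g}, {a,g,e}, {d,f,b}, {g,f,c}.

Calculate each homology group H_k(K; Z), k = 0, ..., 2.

H_0 ≅ Z,  H_1 ≅ Z/2,  H_2 = 0.

Fix the vertex order a < b < c < d < e < f < g and write every simplex with vertices in increasing order. Then dim K = 2 and the simplices of K are:

  0-simplices (7): a, b, c, d, e, f, g
  1-simplices (18): ab, ac, ae, ag, bc, bd, bf, bg, cd, ce, cf, cg, de, df, dg, ef, eg, fg
  2-simplices (12): abc, abg, ace, aeg, bcd, bdf, bfg, cdg, cef, cfg, def, deg

so the chain groups are C_0 ≅ Z^7, C_1 ≅ Z^18, C_2 ≅ Z^12.

Boundary ∂_1: C_1 → C_0 sends each edge [p,q] (with p < q) to q − p. For instance
  ∂bg = g − b.
The resulting 7×18 matrix has rank 6, and its Smith normal form has invariant factors (1,1,1,1,1,1).

Boundary ∂_2: C_2 → C_1 maps a triangle to the signed sum of its edges. For instance
  ∂aeg = eg − ag + ae,
  ∂bdf = df − bf + bd.
The resulting 18×12 matrix has rank 12, and its Smith normal form has invariant factors (1,1,1,1,1,1,1,1,1,1,1,2).

From H_k ≅ ker(∂_k) / im(∂_{k+1}) we obtain:

  H_0: rank C_0 − rank ∂_1 = 7 − 6 = 1, and the invariant factors of ∂_1 are all 1, so H_0 = Z.
  H_1: rank ker ∂_1 − rank ∂_2 = (18 − 6) − 12 = 0, and ∂_2 has invariant factor 2 > 1, so H_1 = Z/2.
  H_2: rank ker ∂_2 − rank ∂_3 = (12 − 12) − 0 = 0, and there is no ∂_3, so H_2 = 0.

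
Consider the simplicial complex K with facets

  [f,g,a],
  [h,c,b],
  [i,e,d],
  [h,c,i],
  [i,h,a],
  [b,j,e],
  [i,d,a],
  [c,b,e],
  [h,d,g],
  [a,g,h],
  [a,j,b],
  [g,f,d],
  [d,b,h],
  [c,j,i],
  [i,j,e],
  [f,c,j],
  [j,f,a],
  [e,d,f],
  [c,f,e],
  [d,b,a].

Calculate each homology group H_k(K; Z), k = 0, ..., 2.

Take the total order a < b < c < d < e < f < g < h < i < j on the vertex set. Then K (dimension 2) consists of the simplices:

  0-simplices (10): a, b, c, d, e, f, g, h, i, j
  1-simplices (30): ab, ad, af, ag, ah, ai, aj, bc, bd, be, bh, bj, ce, cf, ch, ci, cj, de, df, dg, dh, di, ef, ei, ej, fg, fj, gh, hi, ij
  2-simplices (20): abd, abj, adi, afg, afj, agh, ahi, bce, bch, bdh, bej, cef, cfj, chi, cij, def, dei, dfg, dgh, eij

giving chain groups C_0 ≅ Z^10, C_1 ≅ Z^30, C_2 ≅ Z^20.

∂_1: C_1 → C_0 sends each edge [p,q] (with p < q) to q − p. For instance
  ∂ad = d − a.
The resulting 10×30 matrix has rank 9, and its Smith normal form has invariant factors (1,1,1,1,1,1,1,1,1).

The boundary map ∂_2: C_2 → C_1 sends each 2-simplex [p,q,r] to [q,r] − [p,r] + [p,q]. For instance
  ∂dfg = fg − dg + df,
  ∂abj = bj − aj + ab.
The resulting 30×20 matrix has rank 20, and its Smith normal form has invariant factors (1,1,1,1,1,1,1,1,1,1,1,1,1,1,1,1,1,1,1,2).

From H_k ≅ ker(∂_k) / im(∂_{k+1}) we obtain:

  H_0: rank C_0 − rank ∂_1 = 10 − 9 = 1, and the invariant factors of ∂_1 are all 1, so H_0 = Z.
  H_1: rank ker ∂_1 − rank ∂_2 = (30 − 9) − 20 = 1, and ∂_2 has invariant factor 2 > 1, so H_1 = Z ⊕ Z/2.
  H_2: rank ker ∂_2 − rank ∂_3 = (20 − 20) − 0 = 0, and there is no ∂_3, so H_2 = 0.

H_0 = Z,  H_1 = Z ⊕ Z/2,  H_2 = 0.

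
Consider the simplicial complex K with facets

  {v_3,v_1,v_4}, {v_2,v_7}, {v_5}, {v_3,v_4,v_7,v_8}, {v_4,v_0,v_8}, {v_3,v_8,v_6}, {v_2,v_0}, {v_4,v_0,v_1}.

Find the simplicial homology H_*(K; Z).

H_0 = Z^2,  H_1 = Z,  H_2 = 0,  H_3 = 0.

Fix the vertex order v_0 < v_1 < v_2 < v_3 < v_4 < v_5 < v_6 < v_7 < v_8 and write every simplex with vertices in increasing order. Then dim K = 3 and the simplices of K are:

  0-simplices (9): [v_0], [v_1], [v_2], [v_3], [v_4], [v_5], [v_6], [v_7], [v_8]
  1-simplices (15): (15 of them)
  2-simplices (8): [v_0,v_1,v_4], [v_0,v_4,v_8], [v_1,v_3,v_4], [v_3,v_4,v_7], [v_3,v_4,v_8], [v_3,v_6,v_8], [v_3,v_7,v_8], [v_4,v_7,v_8]
  3-simplices (1): [v_3,v_4,v_7,v_8]

giving chain groups C_0 ≅ Z^9, C_1 ≅ Z^15, C_2 ≅ Z^8, C_3 ≅ Z^1.

Boundary ∂_1: C_1 → C_0 sends each edge [p,q] (with p < q) to q − p.
As a 9×15 matrix over Z this has rank 7, with invariant factors (1,1,1,1,1,1,1).

∂_2: C_2 → C_1 acts by ∂[p,q,r] = [q,r] − [p,r] + [p,q]. For instance
  ∂[v_0,v_1,v_4] = [v_1,v_4] − [v_0,v_4] + [v_0,v_1],
  ∂[v_3,v_4,v_8] = [v_4,v_8] − [v_3,v_8] + [v_3,v_4].
This gives a 15×8 integer matrix of rank 7; reducing to Smith normal form yields diagonal entries (1,1,1,1,1,1,1).

Boundary ∂_3: C_3 → C_2 sends each 3-simplex σ to the alternating sum Σ_i (−1)^i (σ with its i-th vertex removed). For instance
  ∂[v_3,v_4,v_7,v_8] = [v_4,v_7,v_8] − [v_3,v_7,v_8] + [v_3,v_4,v_8] − [v_3,v_4,v_7].
This gives a 8×1 integer matrix of rank 1; reducing to Smith normal form yields diagonal entries (1).

Now H_k = ker ∂_k / im ∂_{k+1}, so:

  H_0: rank C_0 − rank ∂_1 = 9 − 7 = 2, and the invariant factors of ∂_1 are all 1, so H_0 = Z^2.
  H_1: rank ker ∂_1 − rank ∂_2 = (15 − 7) − 7 = 1, and the invariant factors of ∂_2 are all 1, so H_1 = Z.
  H_2: rank ker ∂_2 − rank ∂_3 = (8 − 7) − 1 = 0, and the invariant factors of ∂_3 are all 1, so H_2 = 0.
  H_3: rank ker ∂_3 − rank ∂_4 = (1 − 1) − 0 = 0, and there is no ∂_4, so H_3 = 0.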